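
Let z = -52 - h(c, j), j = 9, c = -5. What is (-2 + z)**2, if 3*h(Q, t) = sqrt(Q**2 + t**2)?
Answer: (162 + sqrt(106))**2/9 ≈ 3298.4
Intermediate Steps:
h(Q, t) = sqrt(Q**2 + t**2)/3
z = -52 - sqrt(106)/3 (z = -52 - sqrt((-5)**2 + 9**2)/3 = -52 - sqrt(25 + 81)/3 = -52 - sqrt(106)/3 ≈ -55.432)
(-2 + z)**2 = (-2 + (-52 - sqrt(106)/3))**2 = (-54 - sqrt(106)/3)**2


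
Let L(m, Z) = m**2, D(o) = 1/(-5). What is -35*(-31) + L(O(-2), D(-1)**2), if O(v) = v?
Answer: 1089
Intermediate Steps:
D(o) = -1/5
-35*(-31) + L(O(-2), D(-1)**2) = -35*(-31) + (-2)**2 = 1085 + 4 = 1089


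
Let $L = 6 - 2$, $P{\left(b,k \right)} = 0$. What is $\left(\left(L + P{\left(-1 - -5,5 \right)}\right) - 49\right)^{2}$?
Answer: $2025$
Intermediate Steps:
$L = 4$ ($L = 6 - 2 = 4$)
$\left(\left(L + P{\left(-1 - -5,5 \right)}\right) - 49\right)^{2} = \left(\left(4 + 0\right) - 49\right)^{2} = \left(4 + \left(-52 + 3\right)\right)^{2} = \left(4 - 49\right)^{2} = \left(-45\right)^{2} = 2025$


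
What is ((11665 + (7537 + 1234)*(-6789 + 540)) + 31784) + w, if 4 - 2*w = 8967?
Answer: -109542023/2 ≈ -5.4771e+7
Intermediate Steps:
w = -8963/2 (w = 2 - 1/2*8967 = 2 - 8967/2 = -8963/2 ≈ -4481.5)
((11665 + (7537 + 1234)*(-6789 + 540)) + 31784) + w = ((11665 + (7537 + 1234)*(-6789 + 540)) + 31784) - 8963/2 = ((11665 + 8771*(-6249)) + 31784) - 8963/2 = ((11665 - 54809979) + 31784) - 8963/2 = (-54798314 + 31784) - 8963/2 = -54766530 - 8963/2 = -109542023/2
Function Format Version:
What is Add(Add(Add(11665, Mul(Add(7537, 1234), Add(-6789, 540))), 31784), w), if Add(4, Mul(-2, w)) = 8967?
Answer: Rational(-109542023, 2) ≈ -5.4771e+7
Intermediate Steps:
w = Rational(-8963, 2) (w = Add(2, Mul(Rational(-1, 2), 8967)) = Add(2, Rational(-8967, 2)) = Rational(-8963, 2) ≈ -4481.5)
Add(Add(Add(11665, Mul(Add(7537, 1234), Add(-6789, 540))), 31784), w) = Add(Add(Add(11665, Mul(Add(7537, 1234), Add(-6789, 540))), 31784), Rational(-8963, 2)) = Add(Add(Add(11665, Mul(8771, -6249)), 31784), Rational(-8963, 2)) = Add(Add(Add(11665, -54809979), 31784), Rational(-8963, 2)) = Add(Add(-54798314, 31784), Rational(-8963, 2)) = Add(-54766530, Rational(-8963, 2)) = Rational(-109542023, 2)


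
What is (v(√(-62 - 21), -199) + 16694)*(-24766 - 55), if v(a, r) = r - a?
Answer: -409422395 + 24821*I*√83 ≈ -4.0942e+8 + 2.2613e+5*I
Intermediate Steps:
(v(√(-62 - 21), -199) + 16694)*(-24766 - 55) = ((-199 - √(-62 - 21)) + 16694)*(-24766 - 55) = ((-199 - √(-83)) + 16694)*(-24821) = ((-199 - I*√83) + 16694)*(-24821) = (16495 - I*√83)*(-24821) = -409422395 + 24821*I*√83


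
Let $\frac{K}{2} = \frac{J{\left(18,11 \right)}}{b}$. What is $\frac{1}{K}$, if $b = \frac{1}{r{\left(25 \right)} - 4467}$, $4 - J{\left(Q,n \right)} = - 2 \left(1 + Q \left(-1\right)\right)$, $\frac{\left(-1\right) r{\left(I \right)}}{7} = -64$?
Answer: $\frac{1}{241140} \approx 4.147 \cdot 10^{-6}$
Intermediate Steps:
$r{\left(I \right)} = 448$ ($r{\left(I \right)} = \left(-7\right) \left(-64\right) = 448$)
$J{\left(Q,n \right)} = 6 - 2 Q$ ($J{\left(Q,n \right)} = 4 - - 2 \left(1 + Q \left(-1\right)\right) = 4 - - 2 \left(1 - Q\right) = 4 - \left(-2 + 2 Q\right) = 6 - 2 Q$)
$b = - \frac{1}{4019}$ ($b = \frac{1}{448 - 4467} = \frac{1}{-4019} = - \frac{1}{4019} \approx -0.00024882$)
$K = 241140$ ($K = 2 \frac{6 - 36}{- \frac{1}{4019}} = 2 \left(6 - 36\right) \left(-4019\right) = 2 \left(\left(-30\right) \left(-4019\right)\right) = 2 \cdot 120570 = 241140$)
$\frac{1}{K} = \frac{1}{241140}$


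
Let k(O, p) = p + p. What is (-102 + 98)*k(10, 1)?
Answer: -8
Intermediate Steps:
k(O, p) = 2*p
(-102 + 98)*k(10, 1) = (-102 + 98)*(2*1) = -4*2 = -8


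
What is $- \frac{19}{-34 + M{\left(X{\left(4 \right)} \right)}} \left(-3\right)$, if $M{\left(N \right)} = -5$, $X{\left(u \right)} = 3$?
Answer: $- \frac{19}{13} \approx -1.4615$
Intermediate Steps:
$- \frac{19}{-34 + M{\left(X{\left(4 \right)} \right)}} \left(-3\right) = - \frac{19}{-34 - 5} \left(-3\right) = - \frac{19}{-39} \left(-3\right) = \left(-19\right) \left(- \frac{1}{39}\right) \left(-3\right) = \frac{19}{39} \left(-3\right) = - \frac{19}{13}$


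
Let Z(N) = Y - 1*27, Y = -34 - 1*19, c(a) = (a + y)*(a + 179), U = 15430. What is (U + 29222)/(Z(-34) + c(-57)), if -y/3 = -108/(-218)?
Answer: -2433534/393235 ≈ -6.1885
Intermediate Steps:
y = -162/109 (y = -(-324)/(-218) = -(-324)*(-1)/218 = -3*54/109 = -162/109 ≈ -1.4862)
c(a) = (179 + a)*(-162/109 + a) (c(a) = (a - 162/109)*(a + 179) = (-162/109 + a)*(179 + a) = (179 + a)*(-162/109 + a))
Y = -53 (Y = -34 - 19 = -53)
Z(N) = -80 (Z(N) = -53 - 1*27 = -53 - 27 = -80)
(U + 29222)/(Z(-34) + c(-57)) = (15430 + 29222)/(-80 + (-28998/109 + (-57)² + (19349/109)*(-57))) = 44652/(-80 + (-28998/109 + 3249 - 1102893/109)) = 44652/(-80 - 777750/109) = 44652/(-786470/109) = 44652*(-109/786470) = -2433534/393235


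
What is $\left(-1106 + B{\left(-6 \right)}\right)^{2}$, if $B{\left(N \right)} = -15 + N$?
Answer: $1270129$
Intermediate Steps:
$\left(-1106 + B{\left(-6 \right)}\right)^{2} = \left(-1106 - 21\right)^{2} = \left(-1127\right)^{2} = 1270129$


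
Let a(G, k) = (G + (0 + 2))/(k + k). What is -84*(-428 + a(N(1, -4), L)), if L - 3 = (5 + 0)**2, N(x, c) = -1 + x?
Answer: 35949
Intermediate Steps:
L = 28 (L = 3 + (5 + 0)**2 = 3 + 5**2 = 3 + 25 = 28)
a(G, k) = (2 + G)/(2*k) (a(G, k) = (G + 2)/((2*k)) = (2 + G)*(1/(2*k)) = (2 + G)/(2*k))
-84*(-428 + a(N(1, -4), L)) = -84*(-428 + (1/2)*(2 + (-1 + 1))/28) = -84*(-428 + (1/2)*(1/28)*(2 + 0)) = -84*(-428 + (1/2)*(1/28)*2) = -84*(-428 + 1/28) = -84*(-11983/28) = 35949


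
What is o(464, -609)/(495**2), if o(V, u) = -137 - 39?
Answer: -16/22275 ≈ -0.00071829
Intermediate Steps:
o(V, u) = -176
o(464, -609)/(495**2) = -176/(495**2) = -176/245025 = -176*1/245025 = -16/22275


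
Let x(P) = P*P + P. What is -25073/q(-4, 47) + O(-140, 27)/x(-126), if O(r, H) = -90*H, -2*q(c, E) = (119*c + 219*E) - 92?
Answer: 340519/68075 ≈ 5.0021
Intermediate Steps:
q(c, E) = 46 - 219*E/2 - 119*c/2 (q(c, E) = -((119*c + 219*E) - 92)/2 = -(-92 + 119*c + 219*E)/2 = 46 - 219*E/2 - 119*c/2)
x(P) = P + P**2 (x(P) = P**2 + P = P + P**2)
-25073/q(-4, 47) + O(-140, 27)/x(-126) = -25073/(46 - 219/2*47 - 119/2*(-4)) + (-90*27)/((-126*(1 - 126))) = -25073/(46 - 10293/2 + 238) - 2430/((-126*(-125))) = -25073/(-9725/2) - 2430/15750 = -25073*(-2/9725) - 2430*1/15750 = 50146/9725 - 27/175 = 340519/68075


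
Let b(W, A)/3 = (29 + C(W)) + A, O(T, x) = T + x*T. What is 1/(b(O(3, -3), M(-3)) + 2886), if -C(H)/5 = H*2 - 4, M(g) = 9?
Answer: 1/3240 ≈ 0.00030864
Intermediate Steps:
C(H) = 20 - 10*H (C(H) = -5*(H*2 - 4) = -5*(2*H - 4) = -5*(-4 + 2*H) = 20 - 10*H)
O(T, x) = T + T*x
b(W, A) = 147 - 30*W + 3*A (b(W, A) = 3*((29 + (20 - 10*W)) + A) = 3*((49 - 10*W) + A) = 3*(49 + A - 10*W) = 147 - 30*W + 3*A)
1/(b(O(3, -3), M(-3)) + 2886) = 1/((147 - 90*(1 - 3) + 3*9) + 2886) = 1/((147 - 90*(-2) + 27) + 2886) = 1/((147 - 30*(-6) + 27) + 2886) = 1/((147 + 180 + 27) + 2886) = 1/(354 + 2886) = 1/3240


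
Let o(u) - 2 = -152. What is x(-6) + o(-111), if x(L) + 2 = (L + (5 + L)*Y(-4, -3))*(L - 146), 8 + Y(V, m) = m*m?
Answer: 912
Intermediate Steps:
o(u) = -150 (o(u) = 2 - 152 = -150)
Y(V, m) = -8 + m² (Y(V, m) = -8 + m*m = -8 + m²)
x(L) = -2 + (-146 + L)*(5 + 2*L) (x(L) = -2 + (L + (5 + L)*(-8 + (-3)²))*(L - 146) = -2 + (L + (5 + L)*(-8 + 9))*(-146 + L) = -2 + (L + (5 + L)*1)*(-146 + L) = -2 + (L + (5 + L))*(-146 + L) = -2 + (5 + 2*L)*(-146 + L) = -2 + (-146 + L)*(5 + 2*L))
x(-6) + o(-111) = (-732 - 287*(-6) + 2*(-6)²) - 150 = (-732 + 1722 + 2*36) - 150 = (-732 + 1722 + 72) - 150 = 1062 - 150 = 912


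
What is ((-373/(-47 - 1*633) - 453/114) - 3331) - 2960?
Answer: -81323973/12920 ≈ -6294.4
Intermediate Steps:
((-373/(-47 - 1*633) - 453/114) - 3331) - 2960 = ((-373/(-47 - 633) - 453*1/114) - 3331) - 2960 = ((-373/(-680) - 151/38) - 3331) - 2960 = ((-373*(-1/680) - 151/38) - 3331) - 2960 = ((373/680 - 151/38) - 3331) - 2960 = (-44253/12920 - 3331) - 2960 = -43080773/12920 - 2960 = -81323973/12920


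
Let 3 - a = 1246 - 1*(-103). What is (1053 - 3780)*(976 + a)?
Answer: 1008990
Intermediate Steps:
a = -1346 (a = 3 - (1246 - 1*(-103)) = 3 - (1246 + 103) = 3 - 1*1349 = 3 - 1349 = -1346)
(1053 - 3780)*(976 + a) = (1053 - 3780)*(976 - 1346) = -2727*(-370) = 1008990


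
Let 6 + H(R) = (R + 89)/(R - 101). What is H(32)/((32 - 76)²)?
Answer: -535/133584 ≈ -0.0040050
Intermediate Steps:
H(R) = -6 + (89 + R)/(-101 + R) (H(R) = -6 + (R + 89)/(R - 101) = -6 + (89 + R)/(-101 + R))
H(32)/((32 - 76)²) = (5*(139 - 1*32)/(-101 + 32))/((32 - 76)²) = (5*(139 - 32)/(-69))/((-44)²) = (5*(-1/69)*107)/1936 = -535/69*1/1936 = -535/133584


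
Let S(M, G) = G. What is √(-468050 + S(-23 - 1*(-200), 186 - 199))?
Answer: 3*I*√52007 ≈ 684.15*I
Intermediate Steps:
√(-468050 + S(-23 - 1*(-200), 186 - 199)) = √(-468050 + (186 - 199)) = √(-468050 - 13) = √(-468063) = 3*I*√52007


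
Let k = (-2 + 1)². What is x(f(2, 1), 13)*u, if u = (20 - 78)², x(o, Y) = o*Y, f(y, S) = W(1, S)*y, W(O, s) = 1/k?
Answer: 87464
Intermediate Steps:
k = 1 (k = (-1)² = 1)
W(O, s) = 1 (W(O, s) = 1/1 = 1)
f(y, S) = y (f(y, S) = 1*y = y)
x(o, Y) = Y*o
u = 3364 (u = (-58)² = 3364)
x(f(2, 1), 13)*u = (13*2)*3364 = 26*3364 = 87464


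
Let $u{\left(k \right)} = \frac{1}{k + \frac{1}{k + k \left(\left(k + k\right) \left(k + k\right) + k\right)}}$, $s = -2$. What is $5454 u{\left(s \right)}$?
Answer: $- \frac{163620}{61} \approx -2682.3$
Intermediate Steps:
$u{\left(k \right)} = \frac{1}{k + \frac{1}{k + k \left(k + 4 k^{2}\right)}}$ ($u{\left(k \right)} = \frac{1}{k + \frac{1}{k + k \left(2 k 2 k + k\right)}} = \frac{1}{k + \frac{1}{k + k \left(4 k^{2} + k\right)}} = \frac{1}{k + \frac{1}{k + k \left(k + 4 k^{2}\right)}}$)
$5454 u{\left(s \right)} = 5454 \left(- \frac{2 \left(1 - 2 + 4 \left(-2\right)^{2}\right)}{1 + \left(-2\right)^{2} + \left(-2\right)^{3} + 4 \left(-2\right)^{4}}\right) = 5454 \left(- \frac{2 \left(1 - 2 + 4 \cdot 4\right)}{1 + 4 - 8 + 4 \cdot 16}\right) = 5454 \left(- \frac{2 \left(1 - 2 + 16\right)}{1 + 4 - 8 + 64}\right) = 5454 \left(\left(-2\right) \frac{1}{61} \cdot 15\right) = 5454 \left(- \frac{30}{61}\right) = - \frac{163620}{61}$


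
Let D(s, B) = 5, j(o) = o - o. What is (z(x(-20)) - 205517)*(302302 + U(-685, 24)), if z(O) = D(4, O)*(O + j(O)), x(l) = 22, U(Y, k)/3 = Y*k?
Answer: -51964273674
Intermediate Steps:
j(o) = 0
U(Y, k) = 3*Y*k (U(Y, k) = 3*(Y*k) = 3*Y*k)
z(O) = 5*O (z(O) = 5*(O + 0) = 5*O)
(z(x(-20)) - 205517)*(302302 + U(-685, 24)) = (5*22 - 205517)*(302302 + 3*(-685)*24) = (110 - 205517)*(302302 - 49320) = -205407*252982 = -51964273674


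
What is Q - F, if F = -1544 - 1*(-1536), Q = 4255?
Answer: 4263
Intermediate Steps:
F = -8 (F = -1544 + 1536 = -8)
Q - F = 4255 - 1*(-8) = 4255 + 8 = 4263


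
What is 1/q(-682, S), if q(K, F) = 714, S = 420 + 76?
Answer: 1/714 ≈ 0.0014006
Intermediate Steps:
S = 496
1/q(-682, S) = 1/714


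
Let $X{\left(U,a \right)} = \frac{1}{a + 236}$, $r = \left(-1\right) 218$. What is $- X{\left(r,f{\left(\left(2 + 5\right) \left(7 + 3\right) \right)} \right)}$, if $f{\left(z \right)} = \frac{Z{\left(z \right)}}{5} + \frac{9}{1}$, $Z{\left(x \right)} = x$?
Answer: $- \frac{1}{259} \approx -0.003861$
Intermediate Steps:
$r = -218$
$f{\left(z \right)} = 9 + \frac{z}{5}$ ($f{\left(z \right)} = \frac{z}{5} + \frac{9}{1} = z \frac{1}{5} + 9 \cdot 1 = \frac{z}{5} + 9 = 9 + \frac{z}{5}$)
$X{\left(U,a \right)} = \frac{1}{236 + a}$
$- X{\left(r,f{\left(\left(2 + 5\right) \left(7 + 3\right) \right)} \right)} = - \frac{1}{236 + \left(9 + \frac{\left(2 + 5\right) \left(7 + 3\right)}{5}\right)} = - \frac{1}{236 + \left(9 + \frac{7 \cdot 10}{5}\right)} = - \frac{1}{236 + \left(9 + \frac{1}{5} \cdot 70\right)} = - \frac{1}{236 + \left(9 + 14\right)} = - \frac{1}{236 + 23} = - \frac{1}{259}$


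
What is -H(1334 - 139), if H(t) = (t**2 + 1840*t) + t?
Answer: -3628020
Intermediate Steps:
H(t) = t**2 + 1841*t
-H(1334 - 139) = -(1334 - 139)*(1841 + (1334 - 139)) = -1195*(1841 + 1195) = -1195*3036 = -1*3628020 = -3628020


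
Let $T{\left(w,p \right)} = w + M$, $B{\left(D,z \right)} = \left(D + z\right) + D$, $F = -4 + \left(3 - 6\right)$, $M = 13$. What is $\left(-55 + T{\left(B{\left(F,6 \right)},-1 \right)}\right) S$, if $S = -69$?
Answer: $3450$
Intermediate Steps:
$F = -7$ ($F = -4 + \left(3 - 6\right) = -4 - 3 = -7$)
$B{\left(D,z \right)} = z + 2 D$
$T{\left(w,p \right)} = 13 + w$ ($T{\left(w,p \right)} = w + 13 = 13 + w$)
$\left(-55 + T{\left(B{\left(F,6 \right)},-1 \right)}\right) S = \left(-55 + \left(13 + \left(6 + 2 \left(-7\right)\right)\right)\right) \left(-69\right) = \left(-55 + \left(13 + \left(6 - 14\right)\right)\right) \left(-69\right) = \left(-55 + \left(13 - 8\right)\right) \left(-69\right) = \left(-55 + 5\right) \left(-69\right) = \left(-50\right) \left(-69\right) = 3450$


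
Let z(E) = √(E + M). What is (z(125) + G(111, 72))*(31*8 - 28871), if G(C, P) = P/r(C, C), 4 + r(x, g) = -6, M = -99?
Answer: 1030428/5 - 28623*√26 ≈ 60136.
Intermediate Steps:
r(x, g) = -10 (r(x, g) = -4 - 6 = -10)
z(E) = √(-99 + E) (z(E) = √(E - 99) = √(-99 + E))
G(C, P) = -P/10 (G(C, P) = P/(-10) = P*(-⅒) = -P/10)
(z(125) + G(111, 72))*(31*8 - 28871) = (√(-99 + 125) - ⅒*72)*(31*8 - 28871) = (√26 - 36/5)*(248 - 28871) = (-36/5 + √26)*(-28623) = 1030428/5 - 28623*√26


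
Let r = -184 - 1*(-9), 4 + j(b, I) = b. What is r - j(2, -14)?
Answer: -173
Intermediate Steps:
j(b, I) = -4 + b
r = -175 (r = -184 + 9 = -175)
r - j(2, -14) = -175 - (-4 + 2) = -175 - 1*(-2) = -175 + 2 = -173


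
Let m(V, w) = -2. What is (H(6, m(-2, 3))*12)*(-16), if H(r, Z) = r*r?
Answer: -6912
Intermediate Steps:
H(r, Z) = r²
(H(6, m(-2, 3))*12)*(-16) = (6²*12)*(-16) = (36*12)*(-16) = 432*(-16) = -6912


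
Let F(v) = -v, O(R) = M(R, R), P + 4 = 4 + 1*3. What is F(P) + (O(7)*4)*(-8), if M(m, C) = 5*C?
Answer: -1123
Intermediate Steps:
P = 3 (P = -4 + (4 + 1*3) = -4 + (4 + 3) = -4 + 7 = 3)
O(R) = 5*R
F(P) + (O(7)*4)*(-8) = -1*3 + ((5*7)*4)*(-8) = -3 + (35*4)*(-8) = -3 + 140*(-8) = -3 - 1120 = -1123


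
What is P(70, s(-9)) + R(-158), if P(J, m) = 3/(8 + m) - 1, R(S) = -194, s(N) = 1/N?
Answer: -13818/71 ≈ -194.62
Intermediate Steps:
s(N) = 1/N
P(J, m) = -1 + 3/(8 + m) (P(J, m) = 3/(8 + m) - 1 = -1 + 3/(8 + m))
P(70, s(-9)) + R(-158) = (-5 - 1/(-9))/(8 + 1/(-9)) - 194 = (-5 - 1*(-1/9))/(8 - 1/9) - 194 = (-5 + 1/9)/(71/9) - 194 = (9/71)*(-44/9) - 194 = -44/71 - 194 = -13818/71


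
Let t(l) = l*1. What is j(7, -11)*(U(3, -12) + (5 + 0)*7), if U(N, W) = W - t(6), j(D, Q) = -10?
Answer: -170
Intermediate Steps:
t(l) = l
U(N, W) = -6 + W (U(N, W) = W - 1*6 = W - 6 = -6 + W)
j(7, -11)*(U(3, -12) + (5 + 0)*7) = -10*((-6 - 12) + (5 + 0)*7) = -10*(-18 + 5*7) = -10*(-18 + 35) = -10*17 = -170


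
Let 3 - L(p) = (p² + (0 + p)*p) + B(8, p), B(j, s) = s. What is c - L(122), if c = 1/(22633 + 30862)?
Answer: 1598805066/53495 ≈ 29887.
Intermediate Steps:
c = 1/53495 ≈ 1.8693e-5
L(p) = 3 - p - 2*p² (L(p) = 3 - ((p² + (0 + p)*p) + p) = 3 - ((p² + p*p) + p) = 3 - ((p² + p²) + p) = 3 - (2*p² + p) = 3 - (p + 2*p²) = 3 + (-p - 2*p²) = 3 - p - 2*p²)
c - L(122) = 1/53495 - (3 - 1*122 - 2*122²) = 1/53495 - (3 - 122 - 2*14884) = 1/53495 - (3 - 122 - 29768) = 1/53495 - 1*(-29887) = 1/53495 + 29887 = 1598805066/53495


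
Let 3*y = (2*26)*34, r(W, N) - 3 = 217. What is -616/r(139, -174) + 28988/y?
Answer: 102517/2210 ≈ 46.388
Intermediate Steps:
r(W, N) = 220 (r(W, N) = 3 + 217 = 220)
y = 1768/3 (y = ((2*26)*34)/3 = (52*34)/3 = (⅓)*1768 = 1768/3 ≈ 589.33)
-616/r(139, -174) + 28988/y = -616/220 + 28988/(1768/3) = -616*1/220 + 28988*(3/1768) = -14/5 + 21741/442 = 102517/2210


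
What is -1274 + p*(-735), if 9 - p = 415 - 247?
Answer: 115591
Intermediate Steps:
p = -159 (p = 9 - (415 - 247) = 9 - 1*168 = 9 - 168 = -159)
-1274 + p*(-735) = -1274 - 159*(-735) = -1274 + 116865 = 115591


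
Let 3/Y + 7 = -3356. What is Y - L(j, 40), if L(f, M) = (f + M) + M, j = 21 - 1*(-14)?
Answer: -128916/1121 ≈ -115.00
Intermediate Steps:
j = 35 (j = 21 + 14 = 35)
L(f, M) = f + 2*M (L(f, M) = (M + f) + M = f + 2*M)
Y = -1/1121 (Y = 3/(-7 - 3356) = 3/(-3363) = 3*(-1/3363) = -1/1121 ≈ -0.00089206)
Y - L(j, 40) = -1/1121 - (35 + 2*40) = -1/1121 - (35 + 80) = -1/1121 - 1*115 = -1/1121 - 115 = -128916/1121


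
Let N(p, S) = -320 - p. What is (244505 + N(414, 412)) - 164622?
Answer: 79149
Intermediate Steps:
(244505 + N(414, 412)) - 164622 = (244505 + (-320 - 1*414)) - 164622 = (244505 + (-320 - 414)) - 164622 = (244505 - 734) - 164622 = 243771 - 164622 = 79149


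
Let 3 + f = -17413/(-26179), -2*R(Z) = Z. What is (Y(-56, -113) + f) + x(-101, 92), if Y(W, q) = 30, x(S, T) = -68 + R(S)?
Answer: 532227/52358 ≈ 10.165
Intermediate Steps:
R(Z) = -Z/2
x(S, T) = -68 - S/2
f = -61124/26179 (f = -3 - 17413/(-26179) = -3 - 17413*(-1/26179) = -3 + 17413/26179 = -61124/26179 ≈ -2.3348)
(Y(-56, -113) + f) + x(-101, 92) = (30 - 61124/26179) + (-68 - ½*(-101)) = 724246/26179 + (-68 + 101/2) = 724246/26179 - 35/2 = 532227/52358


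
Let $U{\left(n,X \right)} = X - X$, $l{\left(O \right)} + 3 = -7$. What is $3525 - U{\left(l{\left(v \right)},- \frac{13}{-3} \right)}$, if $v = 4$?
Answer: $3525$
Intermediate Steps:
$l{\left(O \right)} = -10$ ($l{\left(O \right)} = -3 - 7 = -10$)
$U{\left(n,X \right)} = 0$
$3525 - U{\left(l{\left(v \right)},- \frac{13}{-3} \right)} = 3525 - 0 = 3525 + 0 = 3525$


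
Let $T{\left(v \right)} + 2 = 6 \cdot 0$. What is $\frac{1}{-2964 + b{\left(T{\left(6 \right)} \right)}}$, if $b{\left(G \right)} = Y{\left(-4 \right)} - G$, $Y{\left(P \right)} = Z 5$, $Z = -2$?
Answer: $- \frac{1}{2972} \approx -0.00033647$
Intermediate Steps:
$Y{\left(P \right)} = -10$ ($Y{\left(P \right)} = \left(-2\right) 5 = -10$)
$T{\left(v \right)} = -2$ ($T{\left(v \right)} = -2 + 6 \cdot 0 = -2 + 0 = -2$)
$b{\left(G \right)} = -10 - G$
$\frac{1}{-2964 + b{\left(T{\left(6 \right)} \right)}} = \frac{1}{-2964 - 8} = \frac{1}{-2972} = - \frac{1}{2972}$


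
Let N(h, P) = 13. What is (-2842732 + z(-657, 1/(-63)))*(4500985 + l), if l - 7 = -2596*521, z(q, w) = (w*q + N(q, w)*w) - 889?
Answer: -26859120861524/3 ≈ -8.9530e+12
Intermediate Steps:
z(q, w) = -889 + 13*w + q*w (z(q, w) = (w*q + 13*w) - 889 = (q*w + 13*w) - 889 = (13*w + q*w) - 889 = -889 + 13*w + q*w)
l = -1352509 (l = 7 - 2596*521 = 7 - 1352516 = -1352509)
(-2842732 + z(-657, 1/(-63)))*(4500985 + l) = (-2842732 + (-889 + 13/(-63) - 657/(-63)))*(4500985 - 1352509) = (-2842732 + (-889 + 13*(-1/63) - 657*(-1/63)))*3148476 = (-2842732 + (-889 - 13/63 + 73/7))*3148476 = (-2842732 - 7909/9)*3148476 = -25592497/9*3148476 = -26859120861524/3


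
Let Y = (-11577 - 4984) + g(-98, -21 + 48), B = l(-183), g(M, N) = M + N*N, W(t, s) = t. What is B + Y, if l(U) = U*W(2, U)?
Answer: -16296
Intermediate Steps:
g(M, N) = M + N²
l(U) = 2*U (l(U) = U*2 = 2*U)
B = -366 (B = 2*(-183) = -366)
Y = -15930 (Y = (-11577 - 4984) + (-98 + (-21 + 48)²) = -16561 + (-98 + 27²) = -16561 + (-98 + 729) = -16561 + 631 = -15930)
B + Y = -366 - 15930 = -16296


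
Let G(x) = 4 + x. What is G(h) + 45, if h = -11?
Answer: 38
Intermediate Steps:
G(h) + 45 = (4 - 11) + 45 = -7 + 45 = 38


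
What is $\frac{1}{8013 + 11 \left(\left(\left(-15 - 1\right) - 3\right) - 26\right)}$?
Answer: $\frac{1}{7518} \approx 0.00013301$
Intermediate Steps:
$\frac{1}{8013 + 11 \left(\left(\left(-15 - 1\right) - 3\right) - 26\right)} = \frac{1}{8013 + 11 \left(\left(-16 - 3\right) - 26\right)} = \frac{1}{8013 + 11 \left(-19 - 26\right)} = \frac{1}{8013 + 11 \left(-45\right)} = \frac{1}{8013 - 495} = \frac{1}{7518}$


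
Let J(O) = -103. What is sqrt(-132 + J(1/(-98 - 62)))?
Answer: I*sqrt(235) ≈ 15.33*I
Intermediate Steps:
sqrt(-132 + J(1/(-98 - 62))) = sqrt(-132 - 103) = sqrt(-235) = I*sqrt(235)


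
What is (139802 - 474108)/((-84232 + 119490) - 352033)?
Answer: 334306/316775 ≈ 1.0553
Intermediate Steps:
(139802 - 474108)/((-84232 + 119490) - 352033) = -334306/(35258 - 352033) = -334306/(-316775) = -334306*(-1/316775) = 334306/316775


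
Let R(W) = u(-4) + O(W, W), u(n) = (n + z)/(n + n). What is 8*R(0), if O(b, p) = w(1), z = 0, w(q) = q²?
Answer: 12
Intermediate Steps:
u(n) = ½ (u(n) = (n + 0)/(n + n) = n/((2*n)) = n*(1/(2*n)) = ½)
O(b, p) = 1 (O(b, p) = 1² = 1)
R(W) = 3/2 (R(W) = ½ + 1 = 3/2)
8*R(0) = 8*(3/2) = 12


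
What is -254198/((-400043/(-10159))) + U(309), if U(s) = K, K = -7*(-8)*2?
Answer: -362513238/57149 ≈ -6343.3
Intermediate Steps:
K = 112 (K = 56*2 = 112)
U(s) = 112
-254198/((-400043/(-10159))) + U(309) = -254198/((-400043/(-10159))) + 112 = -254198/((-400043*(-1/10159))) + 112 = -254198/400043/10159 + 112 = -254198*10159/400043 + 112 = -368913926/57149 + 112 = -362513238/57149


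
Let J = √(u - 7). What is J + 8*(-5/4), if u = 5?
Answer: -10 + I*√2 ≈ -10.0 + 1.4142*I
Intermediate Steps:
J = I*√2 (J = √(5 - 7) = √(-2) = I*√2 ≈ 1.4142*I)
J + 8*(-5/4) = I*√2 + 8*(-5/4) = I*√2 - 10 = -10 + I*√2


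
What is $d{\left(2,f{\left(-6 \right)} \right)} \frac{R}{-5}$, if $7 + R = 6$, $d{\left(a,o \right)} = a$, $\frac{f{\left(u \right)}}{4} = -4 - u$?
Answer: $\frac{2}{5} \approx 0.4$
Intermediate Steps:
$f{\left(u \right)} = -16 - 4 u$ ($f{\left(u \right)} = 4 \left(-4 - u\right) = -16 - 4 u$)
$R = -1$ ($R = -7 + 6 = -1$)
$d{\left(2,f{\left(-6 \right)} \right)} \frac{R}{-5} = 2 \left(- \frac{1}{-5}\right) = 2 \left(\left(-1\right) \left(- \frac{1}{5}\right)\right) = 2 \cdot \frac{1}{5} = \frac{2}{5}$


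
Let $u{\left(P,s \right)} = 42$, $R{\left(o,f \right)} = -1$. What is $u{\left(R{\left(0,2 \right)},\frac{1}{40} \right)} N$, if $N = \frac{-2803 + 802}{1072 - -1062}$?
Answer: $- \frac{42021}{1067} \approx -39.382$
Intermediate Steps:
$N = - \frac{2001}{2134}$ ($N = - \frac{2001}{1072 + 1062} = - \frac{2001}{2134} \approx -0.93768$)
$u{\left(R{\left(0,2 \right)},\frac{1}{40} \right)} N = 42 \left(- \frac{2001}{2134}\right) = - \frac{42021}{1067}$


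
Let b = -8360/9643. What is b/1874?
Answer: -4180/9035491 ≈ -0.00046262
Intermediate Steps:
b = -8360/9643 (b = -8360*1/9643 = -8360/9643 ≈ -0.86695)
b/1874 = -8360/9643/1874 = -8360/9643*1/1874 = -4180/9035491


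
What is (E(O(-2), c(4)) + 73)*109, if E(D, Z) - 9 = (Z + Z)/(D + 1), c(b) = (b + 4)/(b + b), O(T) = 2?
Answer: 27032/3 ≈ 9010.7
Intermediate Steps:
c(b) = (4 + b)/(2*b) (c(b) = (4 + b)/((2*b)) = (4 + b)*(1/(2*b)) = (4 + b)/(2*b))
E(D, Z) = 9 + 2*Z/(1 + D) (E(D, Z) = 9 + (Z + Z)/(D + 1) = 9 + (2*Z)/(1 + D) = 9 + 2*Z/(1 + D))
(E(O(-2), c(4)) + 73)*109 = ((9 + 2*((1/2)*(4 + 4)/4) + 9*2)/(1 + 2) + 73)*109 = ((9 + 2*((1/2)*(1/4)*8) + 18)/3 + 73)*109 = ((9 + 2*1 + 18)/3 + 73)*109 = ((9 + 2 + 18)/3 + 73)*109 = ((1/3)*29 + 73)*109 = (29/3 + 73)*109 = (248/3)*109 = 27032/3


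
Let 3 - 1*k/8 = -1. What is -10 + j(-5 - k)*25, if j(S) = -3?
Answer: -85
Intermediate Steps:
k = 32 (k = 24 - 8*(-1) = 24 + 8 = 32)
-10 + j(-5 - k)*25 = -10 - 3*25 = -10 - 75 = -85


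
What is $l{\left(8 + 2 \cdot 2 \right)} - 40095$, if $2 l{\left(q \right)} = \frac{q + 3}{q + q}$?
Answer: $- \frac{641515}{16} \approx -40095.0$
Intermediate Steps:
$l{\left(q \right)} = \frac{3 + q}{4 q}$ ($l{\left(q \right)} = \frac{\left(q + 3\right) \frac{1}{q + q}}{2} = \frac{\left(3 + q\right) \frac{1}{2 q}}{2} = \frac{\frac{1}{2} \frac{1}{q} \left(3 + q\right)}{2} = \frac{3 + q}{4 q}$)
$l{\left(8 + 2 \cdot 2 \right)} - 40095 = \frac{3 + \left(8 + 2 \cdot 2\right)}{4 \left(8 + 2 \cdot 2\right)} - 40095 = \frac{3 + \left(8 + 4\right)}{4 \left(8 + 4\right)} - 40095 = \frac{3 + 12}{4 \cdot 12} - 40095 = \frac{1}{4} \cdot \frac{1}{12} \cdot 15 - 40095 = \frac{5}{16} - 40095 = - \frac{641515}{16}$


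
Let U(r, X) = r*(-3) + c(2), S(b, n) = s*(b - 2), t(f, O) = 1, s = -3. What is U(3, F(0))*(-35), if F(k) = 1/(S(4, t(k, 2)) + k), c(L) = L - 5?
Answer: 420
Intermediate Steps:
S(b, n) = 6 - 3*b (S(b, n) = -3*(b - 2) = -3*(-2 + b) = 6 - 3*b)
c(L) = -5 + L
F(k) = 1/(-6 + k) (F(k) = 1/((6 - 3*4) + k) = 1/((6 - 12) + k) = 1/(-6 + k))
U(r, X) = -3 - 3*r (U(r, X) = r*(-3) + (-5 + 2) = -3*r - 3 = -3 - 3*r)
U(3, F(0))*(-35) = (-3 - 3*3)*(-35) = (-3 - 9)*(-35) = -12*(-35) = 420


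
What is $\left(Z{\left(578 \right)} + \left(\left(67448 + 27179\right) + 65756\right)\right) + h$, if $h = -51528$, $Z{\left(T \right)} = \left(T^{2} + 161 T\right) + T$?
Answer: $536575$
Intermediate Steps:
$Z{\left(T \right)} = T^{2} + 162 T$
$\left(Z{\left(578 \right)} + \left(\left(67448 + 27179\right) + 65756\right)\right) + h = \left(578 \left(162 + 578\right) + \left(\left(67448 + 27179\right) + 65756\right)\right) - 51528 = \left(578 \cdot 740 + \left(94627 + 65756\right)\right) - 51528 = \left(427720 + 160383\right) - 51528 = 588103 - 51528 = 536575$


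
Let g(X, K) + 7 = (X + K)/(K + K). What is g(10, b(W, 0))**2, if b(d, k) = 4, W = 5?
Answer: 441/16 ≈ 27.563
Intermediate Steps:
g(X, K) = -7 + (K + X)/(2*K) (g(X, K) = -7 + (X + K)/(K + K) = -7 + (K + X)/((2*K)) = -7 + (K + X)*(1/(2*K)) = -7 + (K + X)/(2*K))
g(10, b(W, 0))**2 = ((1/2)*(10 - 13*4)/4)**2 = ((1/2)*(1/4)*(10 - 52))**2 = ((1/2)*(1/4)*(-42))**2 = (-21/4)**2 = 441/16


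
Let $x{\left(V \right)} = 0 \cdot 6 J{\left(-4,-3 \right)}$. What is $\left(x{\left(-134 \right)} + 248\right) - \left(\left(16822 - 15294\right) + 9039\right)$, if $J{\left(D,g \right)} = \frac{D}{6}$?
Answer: $-10319$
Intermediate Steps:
$J{\left(D,g \right)} = \frac{D}{6}$ ($J{\left(D,g \right)} = D \frac{1}{6} = \frac{D}{6}$)
$x{\left(V \right)} = 0$ ($x{\left(V \right)} = 0 \cdot 6 \cdot \frac{1}{6} \left(-4\right) = 0 \left(- \frac{2}{3}\right) = 0$)
$\left(x{\left(-134 \right)} + 248\right) - \left(\left(16822 - 15294\right) + 9039\right) = \left(0 + 248\right) - \left(\left(16822 - 15294\right) + 9039\right) = 248 - \left(1528 + 9039\right) = 248 - 10567 = -10319$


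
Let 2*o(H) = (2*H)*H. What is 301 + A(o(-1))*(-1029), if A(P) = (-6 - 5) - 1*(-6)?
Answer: 5446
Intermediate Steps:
o(H) = H² (o(H) = ((2*H)*H)/2 = (2*H²)/2 = H²)
A(P) = -5 (A(P) = -11 + 6 = -5)
301 + A(o(-1))*(-1029) = 301 - 5*(-1029) = 301 + 5145 = 5446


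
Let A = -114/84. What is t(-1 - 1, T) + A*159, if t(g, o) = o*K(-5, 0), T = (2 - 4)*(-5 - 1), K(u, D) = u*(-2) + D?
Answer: -1341/14 ≈ -95.786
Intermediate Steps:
A = -19/14 (A = -114*1/84 = -19/14 ≈ -1.3571)
K(u, D) = D - 2*u (K(u, D) = -2*u + D = D - 2*u)
T = 12 (T = -2*(-6) = 12)
t(g, o) = 10*o (t(g, o) = o*(0 - 2*(-5)) = o*(0 + 10) = o*10 = 10*o)
t(-1 - 1, T) + A*159 = 10*12 - 19/14*159 = 120 - 3021/14 = -1341/14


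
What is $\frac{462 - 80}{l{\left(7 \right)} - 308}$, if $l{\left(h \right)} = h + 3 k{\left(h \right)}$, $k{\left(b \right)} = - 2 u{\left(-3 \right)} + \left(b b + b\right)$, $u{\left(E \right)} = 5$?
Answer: $- \frac{382}{163} \approx -2.3436$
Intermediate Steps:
$k{\left(b \right)} = -10 + b + b^{2}$ ($k{\left(b \right)} = \left(-2\right) 5 + \left(b b + b\right) = -10 + \left(b^{2} + b\right) = -10 + \left(b + b^{2}\right) = -10 + b + b^{2}$)
$l{\left(h \right)} = -30 + 3 h^{2} + 4 h$ ($l{\left(h \right)} = h + 3 \left(-10 + h + h^{2}\right) = h + \left(-30 + 3 h + 3 h^{2}\right) = -30 + 3 h^{2} + 4 h$)
$\frac{462 - 80}{l{\left(7 \right)} - 308} = \frac{462 - 80}{\left(-30 + 3 \cdot 7^{2} + 4 \cdot 7\right) - 308} = \frac{382}{\left(-30 + 3 \cdot 49 + 28\right) - 308} = \frac{382}{\left(-30 + 147 + 28\right) - 308} = \frac{382}{145 - 308} = \frac{382}{-163} = 382 \left(- \frac{1}{163}\right) = - \frac{382}{163}$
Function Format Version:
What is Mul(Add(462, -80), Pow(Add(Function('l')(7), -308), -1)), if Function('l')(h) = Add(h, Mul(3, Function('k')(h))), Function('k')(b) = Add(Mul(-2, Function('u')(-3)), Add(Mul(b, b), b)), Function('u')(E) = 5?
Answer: Rational(-382, 163) ≈ -2.3436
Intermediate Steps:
Function('k')(b) = Add(-10, b, Pow(b, 2)) (Function('k')(b) = Add(Mul(-2, 5), Add(Mul(b, b), b)) = Add(-10, Add(Pow(b, 2), b)) = Add(-10, Add(b, Pow(b, 2))) = Add(-10, b, Pow(b, 2)))
Function('l')(h) = Add(-30, Mul(3, Pow(h, 2)), Mul(4, h)) (Function('l')(h) = Add(h, Mul(3, Add(-10, h, Pow(h, 2)))) = Add(h, Add(-30, Mul(3, h), Mul(3, Pow(h, 2)))) = Add(-30, Mul(3, Pow(h, 2)), Mul(4, h)))
Mul(Add(462, -80), Pow(Add(Function('l')(7), -308), -1)) = Mul(Add(462, -80), Pow(Add(Add(-30, Mul(3, Pow(7, 2)), Mul(4, 7)), -308), -1)) = Mul(382, Pow(Add(Add(-30, Mul(3, 49), 28), -308), -1)) = Mul(382, Pow(Add(Add(-30, 147, 28), -308), -1)) = Mul(382, Pow(Add(145, -308), -1)) = Mul(382, Pow(-163, -1)) = Mul(382, Rational(-1, 163)) = Rational(-382, 163)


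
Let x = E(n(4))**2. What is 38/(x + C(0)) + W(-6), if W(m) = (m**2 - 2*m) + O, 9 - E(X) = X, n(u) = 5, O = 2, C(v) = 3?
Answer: 52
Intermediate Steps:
E(X) = 9 - X
x = 16 (x = (9 - 1*5)**2 = (9 - 5)**2 = 4**2 = 16)
W(m) = 2 + m**2 - 2*m (W(m) = (m**2 - 2*m) + 2 = 2 + m**2 - 2*m)
38/(x + C(0)) + W(-6) = 38/(16 + 3) + (2 + (-6)**2 - 2*(-6)) = 38/19 + (2 + 36 + 12) = (1/19)*38 + 50 = 2 + 50 = 52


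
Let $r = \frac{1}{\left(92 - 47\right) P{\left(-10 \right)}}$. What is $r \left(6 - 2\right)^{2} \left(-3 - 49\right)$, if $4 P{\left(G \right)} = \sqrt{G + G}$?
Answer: $\frac{1664 i \sqrt{5}}{225} \approx 16.537 i$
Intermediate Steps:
$P{\left(G \right)} = \frac{\sqrt{2} \sqrt{G}}{4}$ ($P{\left(G \right)} = \frac{\sqrt{G + G}}{4} = \frac{\sqrt{2 G}}{4} = \frac{\sqrt{2} \sqrt{G}}{4}$)
$r = - \frac{2 i \sqrt{5}}{225}$ ($r = \frac{1}{\left(92 - 47\right) \frac{\sqrt{2} \sqrt{-10}}{4}} = \frac{1}{\left(92 - 47\right) \frac{\sqrt{2} i \sqrt{10}}{4}} = \frac{1}{45 \frac{i \sqrt{5}}{2}} = \frac{\left(- \frac{2}{5}\right) i \sqrt{5}}{45} = - \frac{2 i \sqrt{5}}{225} \approx - 0.019876 i$)
$r \left(6 - 2\right)^{2} \left(-3 - 49\right) = - \frac{2 i \sqrt{5}}{225} \left(6 - 2\right)^{2} \left(-3 - 49\right) = - \frac{2 i \sqrt{5}}{225} \cdot 4^{2} \left(-52\right) = - \frac{2 i \sqrt{5}}{225} \cdot 16 \left(-52\right) = - \frac{32 i \sqrt{5}}{225} \left(-52\right) = \frac{1664 i \sqrt{5}}{225}$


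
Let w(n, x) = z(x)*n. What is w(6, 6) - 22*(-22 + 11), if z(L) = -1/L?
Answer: 241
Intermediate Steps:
w(n, x) = -n/x (w(n, x) = (-1/x)*n = -n/x)
w(6, 6) - 22*(-22 + 11) = -1*6/6 - 22*(-22 + 11) = -1*6*1/6 - 22*(-11) = -1 + 242 = 241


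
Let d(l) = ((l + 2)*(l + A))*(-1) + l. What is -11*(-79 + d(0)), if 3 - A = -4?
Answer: 1023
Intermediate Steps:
A = 7 (A = 3 - 1*(-4) = 3 + 4 = 7)
d(l) = l - (2 + l)*(7 + l) (d(l) = ((l + 2)*(l + 7))*(-1) + l = ((2 + l)*(7 + l))*(-1) + l = -(2 + l)*(7 + l) + l = l - (2 + l)*(7 + l))
-11*(-79 + d(0)) = -11*(-79 + (-14 - 1*0² - 8*0)) = -11*(-79 + (-14 - 1*0 + 0)) = -11*(-79 + (-14 + 0 + 0)) = -11*(-79 - 14) = -11*(-93) = 1023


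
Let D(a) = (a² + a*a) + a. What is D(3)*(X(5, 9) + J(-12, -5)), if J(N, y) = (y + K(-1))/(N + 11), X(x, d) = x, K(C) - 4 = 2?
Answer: 84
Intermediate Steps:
D(a) = a + 2*a² (D(a) = (a² + a²) + a = 2*a² + a = a + 2*a²)
K(C) = 6 (K(C) = 4 + 2 = 6)
J(N, y) = (6 + y)/(11 + N) (J(N, y) = (y + 6)/(N + 11) = (6 + y)/(11 + N))
D(3)*(X(5, 9) + J(-12, -5)) = (3*(1 + 2*3))*(5 + (6 - 5)/(11 - 12)) = (3*(1 + 6))*(5 + 1/(-1)) = (3*7)*(5 - 1*1) = 21*(5 - 1) = 21*4 = 84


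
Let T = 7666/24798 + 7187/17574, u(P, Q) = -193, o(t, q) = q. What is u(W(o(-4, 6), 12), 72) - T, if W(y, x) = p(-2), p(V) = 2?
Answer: -14070392591/72633342 ≈ -193.72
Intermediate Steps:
W(y, x) = 2
T = 52157585/72633342 (T = 7666*(1/24798) + 7187*(1/17574) = 3833/12399 + 7187/17574 = 52157585/72633342 ≈ 0.71809)
u(W(o(-4, 6), 12), 72) - T = -193 - 1*52157585/72633342 = -193 - 52157585/72633342 = -14070392591/72633342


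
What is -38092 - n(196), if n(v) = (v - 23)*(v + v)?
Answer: -105908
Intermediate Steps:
n(v) = 2*v*(-23 + v) (n(v) = (-23 + v)*(2*v) = 2*v*(-23 + v))
-38092 - n(196) = -38092 - 2*196*(-23 + 196) = -38092 - 2*196*173 = -38092 - 1*67816 = -38092 - 67816 = -105908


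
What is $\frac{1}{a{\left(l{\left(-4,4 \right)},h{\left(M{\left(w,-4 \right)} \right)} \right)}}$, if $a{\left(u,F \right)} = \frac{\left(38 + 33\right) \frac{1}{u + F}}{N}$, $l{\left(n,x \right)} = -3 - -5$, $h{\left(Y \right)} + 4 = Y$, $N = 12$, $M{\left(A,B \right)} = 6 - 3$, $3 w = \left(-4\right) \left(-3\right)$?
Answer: $\frac{12}{71} \approx 0.16901$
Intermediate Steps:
$w = 4$ ($w = \frac{\left(-4\right) \left(-3\right)}{3} = \frac{1}{3} \cdot 12 = 4$)
$M{\left(A,B \right)} = 3$
$h{\left(Y \right)} = -4 + Y$
$l{\left(n,x \right)} = 2$ ($l{\left(n,x \right)} = -3 + 5 = 2$)
$a{\left(u,F \right)} = \frac{71}{12 \left(F + u\right)}$ ($a{\left(u,F \right)} = \frac{\left(38 + 33\right) \frac{1}{u + F}}{12} = \frac{71}{F + u} \frac{1}{12} = \frac{71}{12 \left(F + u\right)}$)
$\frac{1}{a{\left(l{\left(-4,4 \right)},h{\left(M{\left(w,-4 \right)} \right)} \right)}} = \frac{1}{\frac{71}{12} \frac{1}{\left(-4 + 3\right) + 2}} = \frac{1}{\frac{71}{12} \frac{1}{-1 + 2}} = \frac{1}{\frac{71}{12} \cdot 1^{-1}} = \frac{1}{\frac{71}{12} \cdot 1} = \frac{1}{\frac{71}{12}} = \frac{12}{71}$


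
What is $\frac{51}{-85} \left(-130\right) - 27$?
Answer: $51$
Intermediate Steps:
$\frac{51}{-85} \left(-130\right) - 27 = 51 \left(- \frac{1}{85}\right) \left(-130\right) - 27 = \left(- \frac{3}{5}\right) \left(-130\right) - 27 = 78 - 27 = 51$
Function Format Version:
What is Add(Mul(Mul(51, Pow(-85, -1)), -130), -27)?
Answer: 51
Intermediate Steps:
Add(Mul(Mul(51, Pow(-85, -1)), -130), -27) = Add(Mul(Mul(51, Rational(-1, 85)), -130), -27) = Add(Mul(Rational(-3, 5), -130), -27) = Add(78, -27) = 51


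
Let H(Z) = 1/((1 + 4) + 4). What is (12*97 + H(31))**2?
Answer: 109767529/81 ≈ 1.3552e+6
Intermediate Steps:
H(Z) = 1/9 (H(Z) = 1/(5 + 4) = 1/9)
(12*97 + H(31))**2 = (12*97 + 1/9)**2 = (1164 + 1/9)**2 = (10477/9)**2 = 109767529/81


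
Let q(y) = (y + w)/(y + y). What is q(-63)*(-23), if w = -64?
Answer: -2921/126 ≈ -23.183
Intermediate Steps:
q(y) = (-64 + y)/(2*y) (q(y) = (y - 64)/(y + y) = (-64 + y)/((2*y)) = (-64 + y)*(1/(2*y)) = (-64 + y)/(2*y))
q(-63)*(-23) = ((½)*(-64 - 63)/(-63))*(-23) = ((½)*(-1/63)*(-127))*(-23) = (127/126)*(-23) = -2921/126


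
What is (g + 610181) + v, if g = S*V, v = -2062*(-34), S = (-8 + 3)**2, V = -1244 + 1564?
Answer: 688289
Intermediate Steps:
V = 320
S = 25 (S = (-5)**2 = 25)
v = 70108
g = 8000 (g = 25*320 = 8000)
(g + 610181) + v = (8000 + 610181) + 70108 = 618181 + 70108 = 688289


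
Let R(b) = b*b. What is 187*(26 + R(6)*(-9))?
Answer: -55726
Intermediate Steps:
R(b) = b²
187*(26 + R(6)*(-9)) = 187*(26 + 6²*(-9)) = 187*(26 + 36*(-9)) = 187*(26 - 324) = 187*(-298) = -55726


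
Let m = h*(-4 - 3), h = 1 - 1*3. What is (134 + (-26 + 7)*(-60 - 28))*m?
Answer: 25284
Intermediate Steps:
h = -2 (h = 1 - 3 = -2)
m = 14 (m = -2*(-4 - 3) = -2*(-7) = 14)
(134 + (-26 + 7)*(-60 - 28))*m = (134 + (-26 + 7)*(-60 - 28))*14 = (134 - 19*(-88))*14 = (134 + 1672)*14 = 1806*14 = 25284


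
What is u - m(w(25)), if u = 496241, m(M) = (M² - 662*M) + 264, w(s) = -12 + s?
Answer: 504414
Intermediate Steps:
m(M) = 264 + M² - 662*M
u - m(w(25)) = 496241 - (264 + (-12 + 25)² - 662*(-12 + 25)) = 496241 - (264 + 13² - 662*13) = 496241 - (264 + 169 - 8606) = 496241 - 1*(-8173) = 496241 + 8173 = 504414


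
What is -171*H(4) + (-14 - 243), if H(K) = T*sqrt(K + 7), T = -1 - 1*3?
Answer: -257 + 684*sqrt(11) ≈ 2011.6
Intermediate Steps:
T = -4 (T = -1 - 3 = -4)
H(K) = -4*sqrt(7 + K) (H(K) = -4*sqrt(K + 7) = -4*sqrt(7 + K))
-171*H(4) + (-14 - 243) = -(-684)*sqrt(7 + 4) + (-14 - 243) = -(-684)*sqrt(11) - 257 = 684*sqrt(11) - 257 = -257 + 684*sqrt(11)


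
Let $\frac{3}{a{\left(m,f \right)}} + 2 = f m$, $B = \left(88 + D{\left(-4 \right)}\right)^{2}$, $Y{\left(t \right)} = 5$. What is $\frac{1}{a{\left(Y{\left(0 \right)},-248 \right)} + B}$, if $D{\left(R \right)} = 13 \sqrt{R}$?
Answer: $\frac{1211426514}{12151353522097} - \frac{784308096 i}{12151353522097} \approx 9.9695 \cdot 10^{-5} - 6.4545 \cdot 10^{-5} i$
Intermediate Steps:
$B = \left(88 + 26 i\right)^{2}$ ($B = \left(88 + 13 \sqrt{-4}\right)^{2} = \left(88 + 13 \cdot 2 i\right)^{2} = \left(88 + 26 i\right)^{2} \approx 7068.0 + 4576.0 i$)
$a{\left(m,f \right)} = \frac{3}{-2 + f m}$
$\frac{1}{a{\left(Y{\left(0 \right)},-248 \right)} + B} = \frac{1}{\frac{3}{-2 - 1240} + \left(7068 + 4576 i\right)} = \frac{1}{\frac{3}{-1242} + \left(7068 + 4576 i\right)} = \frac{1}{3 \left(- \frac{1}{1242}\right) + \left(7068 + 4576 i\right)} = \frac{1}{- \frac{1}{414} + \left(7068 + 4576 i\right)} = \frac{1}{\frac{2926151}{414} + 4576 i} = \frac{171396 \left(\frac{2926151}{414} - 4576 i\right)}{12151353522097}$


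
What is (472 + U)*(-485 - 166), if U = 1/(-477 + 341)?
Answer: -41788341/136 ≈ -3.0727e+5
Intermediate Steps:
U = -1/136 (U = 1/(-136) = -1/136 ≈ -0.0073529)
(472 + U)*(-485 - 166) = (472 - 1/136)*(-485 - 166) = (64191/136)*(-651) = -41788341/136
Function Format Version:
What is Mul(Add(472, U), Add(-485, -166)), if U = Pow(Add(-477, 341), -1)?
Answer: Rational(-41788341, 136) ≈ -3.0727e+5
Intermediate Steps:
U = Rational(-1, 136) (U = Pow(-136, -1) = Rational(-1, 136) ≈ -0.0073529)
Mul(Add(472, U), Add(-485, -166)) = Mul(Add(472, Rational(-1, 136)), Add(-485, -166)) = Mul(Rational(64191, 136), -651) = Rational(-41788341, 136)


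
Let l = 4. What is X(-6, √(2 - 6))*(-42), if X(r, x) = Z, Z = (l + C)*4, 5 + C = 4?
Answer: -504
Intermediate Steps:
C = -1 (C = -5 + 4 = -1)
Z = 12 (Z = (4 - 1)*4 = 3*4 = 12)
X(r, x) = 12
X(-6, √(2 - 6))*(-42) = 12*(-42) = -504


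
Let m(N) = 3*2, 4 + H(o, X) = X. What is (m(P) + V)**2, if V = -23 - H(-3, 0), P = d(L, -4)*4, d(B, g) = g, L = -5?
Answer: 169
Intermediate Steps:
H(o, X) = -4 + X
P = -16 (P = -4*4 = -16)
m(N) = 6
V = -19 (V = -23 - (-4 + 0) = -23 - 1*(-4) = -23 + 4 = -19)
(m(P) + V)**2 = (6 - 19)**2 = (-13)**2 = 169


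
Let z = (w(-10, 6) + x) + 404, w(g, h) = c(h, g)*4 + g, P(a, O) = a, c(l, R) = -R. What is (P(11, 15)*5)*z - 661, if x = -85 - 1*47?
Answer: 15949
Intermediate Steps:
x = -132 (x = -85 - 47 = -132)
w(g, h) = -3*g (w(g, h) = -g*4 + g = -4*g + g = -3*g)
z = 302 (z = (-3*(-10) - 132) + 404 = (30 - 132) + 404 = -102 + 404 = 302)
(P(11, 15)*5)*z - 661 = (11*5)*302 - 661 = 55*302 - 661 = 16610 - 661 = 15949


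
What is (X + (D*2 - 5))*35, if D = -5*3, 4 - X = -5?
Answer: -910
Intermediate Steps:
X = 9 (X = 4 - 1*(-5) = 4 + 5 = 9)
D = -15
(X + (D*2 - 5))*35 = (9 + (-15*2 - 5))*35 = (9 + (-30 - 5))*35 = (9 - 35)*35 = -26*35 = -910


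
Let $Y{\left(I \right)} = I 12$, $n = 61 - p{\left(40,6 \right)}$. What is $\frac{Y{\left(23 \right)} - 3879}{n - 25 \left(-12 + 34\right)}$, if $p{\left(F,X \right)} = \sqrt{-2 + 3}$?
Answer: $\frac{3603}{490} \approx 7.3531$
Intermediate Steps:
$p{\left(F,X \right)} = 1$ ($p{\left(F,X \right)} = \sqrt{1} = 1$)
$n = 60$ ($n = 61 - 1 = 60$)
$Y{\left(I \right)} = 12 I$
$\frac{Y{\left(23 \right)} - 3879}{n - 25 \left(-12 + 34\right)} = \frac{12 \cdot 23 - 3879}{60 - 25 \left(-12 + 34\right)} = \frac{276 - 3879}{60 - 550} = - \frac{3603}{60 - 550} = - \frac{3603}{-490} = \left(-3603\right) \left(- \frac{1}{490}\right) = \frac{3603}{490}$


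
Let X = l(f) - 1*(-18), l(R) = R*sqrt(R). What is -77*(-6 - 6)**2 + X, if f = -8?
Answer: -11070 - 16*I*sqrt(2) ≈ -11070.0 - 22.627*I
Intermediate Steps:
l(R) = R**(3/2)
X = 18 - 16*I*sqrt(2) (X = (-8)**(3/2) - 1*(-18) = -16*I*sqrt(2) + 18 = 18 - 16*I*sqrt(2) ≈ 18.0 - 22.627*I)
-77*(-6 - 6)**2 + X = -77*(-6 - 6)**2 + (18 - 16*I*sqrt(2)) = -77*(-12)**2 + (18 - 16*I*sqrt(2)) = -77*144 + (18 - 16*I*sqrt(2)) = -11088 + (18 - 16*I*sqrt(2)) = -11070 - 16*I*sqrt(2)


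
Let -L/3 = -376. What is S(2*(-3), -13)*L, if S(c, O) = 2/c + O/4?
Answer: -4042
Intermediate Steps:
L = 1128 (L = -3*(-376) = 1128)
S(c, O) = 2/c + O/4 (S(c, O) = 2/c + O*(¼) = 2/c + O/4)
S(2*(-3), -13)*L = (2/((2*(-3))) + (¼)*(-13))*1128 = (2/(-6) - 13/4)*1128 = (2*(-⅙) - 13/4)*1128 = (-⅓ - 13/4)*1128 = -43/12*1128 = -4042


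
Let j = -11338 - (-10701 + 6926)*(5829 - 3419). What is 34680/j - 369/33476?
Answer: -182661529/25348060676 ≈ -0.0072061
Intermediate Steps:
j = 9086412 (j = -11338 - (-3775)*2410 = -11338 - 1*(-9097750) = -11338 + 9097750 = 9086412)
34680/j - 369/33476 = 34680/9086412 - 369/33476 = 34680*(1/9086412) - 369*1/33476 = 2890/757201 - 369/33476 = -182661529/25348060676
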